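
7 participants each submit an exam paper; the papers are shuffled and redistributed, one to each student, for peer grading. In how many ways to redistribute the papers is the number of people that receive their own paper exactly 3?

Pick the 3 fixed positions: C(7,3) = 35 ways.
The other 4 form a derangement: !4 = 9.
Total: 35 × 9 = 315.

315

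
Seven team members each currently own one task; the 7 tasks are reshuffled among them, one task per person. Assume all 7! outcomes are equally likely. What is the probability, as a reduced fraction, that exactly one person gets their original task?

53/144

Favorable outcomes: C(7,1)·!6 = 7·265 = 1855.
Total outcomes: 7! = 5040.
Probability = 1855/5040 = 53/144.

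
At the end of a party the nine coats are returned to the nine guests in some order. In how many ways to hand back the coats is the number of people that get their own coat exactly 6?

Pick the 6 fixed positions: C(9,6) = 84 ways.
The other 3 form a derangement: !3 = 2.
Total: 84 × 2 = 168.

168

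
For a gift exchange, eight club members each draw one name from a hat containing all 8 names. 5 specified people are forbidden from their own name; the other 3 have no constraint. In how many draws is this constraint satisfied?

Inclusion-exclusion on the 5 forbidden self-matches:
Σ_{j=0}^{5} (-1)^j C(5,j)(8-j)!
= C(5,0)·8! - C(5,1)·7! + C(5,2)·6! - C(5,3)·5! + C(5,4)·4! - C(5,5)·3!
= 40320 - 25200 + 7200 - 1200 + 120 - 6
= 21234

21234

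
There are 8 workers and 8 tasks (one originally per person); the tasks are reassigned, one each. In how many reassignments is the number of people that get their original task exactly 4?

630

Choose which 4 of the 8 are fixed: C(8,4) = 70.
The other 4 form a derangement: !4 = 9.
Total: 70 × 9 = 630.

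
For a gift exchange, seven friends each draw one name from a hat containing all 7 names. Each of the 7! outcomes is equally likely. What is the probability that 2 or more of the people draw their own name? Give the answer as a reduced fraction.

Favorable outcomes: Σ_{i≥2} C(7,i)·!(7-i) = 21·44 + 35·9 + 35·2 + 21·1 + 7·0 + 1·1 = 1331.
Total outcomes: 7! = 5040.
Probability = 1331/5040 = 1331/5040.

1331/5040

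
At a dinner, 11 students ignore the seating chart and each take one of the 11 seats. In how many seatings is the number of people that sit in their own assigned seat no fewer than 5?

146114

Sum C(11,i)·!(11-i) for i = 5..11:
  i=5: C(11,5)·!6 = 462·265 = 122430
  i=6: C(11,6)·!5 = 462·44 = 20328
  i=7: C(11,7)·!4 = 330·9 = 2970
  i=8: C(11,8)·!3 = 165·2 = 330
  i=9: C(11,9)·!2 = 55·1 = 55
  i=10: C(11,10)·!1 = 11·0 = 0
  i=11: C(11,11)·!0 = 1·1 = 1
Total = 146114.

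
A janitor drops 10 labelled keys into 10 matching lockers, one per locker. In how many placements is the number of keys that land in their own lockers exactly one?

Choose which one of the 10 is fixed: C(10,1) = 10.
The other 9 form a derangement: !9 = 133496.
Total: 10 × 133496 = 1334960.

1334960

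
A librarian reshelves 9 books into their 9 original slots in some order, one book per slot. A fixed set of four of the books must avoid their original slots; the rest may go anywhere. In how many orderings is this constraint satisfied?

Let A_j be the event that the j-th constrained one is fixed. By inclusion-exclusion over the 4 events:
Σ_{j=0}^{4} (-1)^j C(4,j)(9-j)!
= C(4,0)·9! - C(4,1)·8! + C(4,2)·7! - C(4,3)·6! + C(4,4)·5!
= 362880 - 161280 + 30240 - 2880 + 120
= 229080

229080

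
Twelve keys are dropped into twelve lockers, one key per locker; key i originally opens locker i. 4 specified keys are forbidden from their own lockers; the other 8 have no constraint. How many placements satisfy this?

Inclusion-exclusion on the 4 forbidden self-matches:
Σ_{j=0}^{4} (-1)^j C(4,j)(12-j)!
= C(4,0)·12! - C(4,1)·11! + C(4,2)·10! - C(4,3)·9! + C(4,4)·8!
= 479001600 - 159667200 + 21772800 - 1451520 + 40320
= 339696000

339696000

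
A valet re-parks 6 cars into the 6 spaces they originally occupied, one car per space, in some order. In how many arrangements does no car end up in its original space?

!6 = 6! · Σ_{k=0}^{6} (-1)^k/k!
= 6! - 6!/1! + 6!/2! - 6!/3! + 6!/4! - 6!/5! + 6!/6!
= 720 - 720 + 360 - 120 + 30 - 6 + 1
= 265

265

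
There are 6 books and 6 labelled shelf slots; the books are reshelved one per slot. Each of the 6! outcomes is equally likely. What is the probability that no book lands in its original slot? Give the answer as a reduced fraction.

53/144

Favorable outcomes: !6 = 265.
Total outcomes: 6! = 720.
Probability = 265/720 = 53/144.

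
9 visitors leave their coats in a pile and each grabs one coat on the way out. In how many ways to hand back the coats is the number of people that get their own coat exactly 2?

66744

Choose which 2 of the 9 are fixed: C(9,2) = 36.
The remaining 7 must be deranged: !7 = 1854.
Total: 36 × 1854 = 66744.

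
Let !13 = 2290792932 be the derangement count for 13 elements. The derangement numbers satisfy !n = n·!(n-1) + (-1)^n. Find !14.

32071101049

!14 = 14·2290792932 + 1 = 32071101049.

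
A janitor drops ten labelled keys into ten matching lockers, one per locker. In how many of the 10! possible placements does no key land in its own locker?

By inclusion-exclusion, !10 = Σ (-1)^k · 10!/k! for k=0..10
= 10! - 10!/1! + 10!/2! - 10!/3! + 10!/4! - 10!/5! + 10!/6! - 10!/7! + 10!/8! - 10!/9! + 10!/10!
= 3628800 - 3628800 + 1814400 - 604800 + 151200 - 30240 + 5040 - 720 + 90 - 10 + 1
= 1334961

1334961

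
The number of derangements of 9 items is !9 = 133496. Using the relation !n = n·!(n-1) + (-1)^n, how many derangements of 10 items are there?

1334961

!10 = 10·133496 + 1 = 1334961.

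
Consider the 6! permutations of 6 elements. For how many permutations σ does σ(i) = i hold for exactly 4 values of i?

15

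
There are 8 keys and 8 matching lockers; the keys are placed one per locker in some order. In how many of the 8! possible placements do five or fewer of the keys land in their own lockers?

# with exactly i fixed is C(8,i)·!(8-i); sum over i=0..5:
  i=0: C(8,0)·!8 = 1·14833 = 14833
  i=1: C(8,1)·!7 = 8·1854 = 14832
  i=2: C(8,2)·!6 = 28·265 = 7420
  i=3: C(8,3)·!5 = 56·44 = 2464
  i=4: C(8,4)·!4 = 70·9 = 630
  i=5: C(8,5)·!3 = 56·2 = 112
Total = 40291.

40291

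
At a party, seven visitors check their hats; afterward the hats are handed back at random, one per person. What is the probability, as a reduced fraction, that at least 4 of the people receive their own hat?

Favorable outcomes: Σ_{i≥4} C(7,i)·!(7-i) = 35·2 + 21·1 + 7·0 + 1·1 = 92.
Total outcomes: 7! = 5040.
Probability = 92/5040 = 23/1260.

23/1260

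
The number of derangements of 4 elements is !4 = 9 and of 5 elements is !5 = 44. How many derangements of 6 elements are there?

265

!6 = (6-1)·(!5 + !4) = 5·(44 + 9) = 5·53 = 265.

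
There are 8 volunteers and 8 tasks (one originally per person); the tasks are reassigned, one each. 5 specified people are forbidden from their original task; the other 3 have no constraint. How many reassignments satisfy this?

Inclusion-exclusion on the 5 forbidden self-matches:
Σ_{j=0}^{5} (-1)^j C(5,j)(8-j)!
= C(5,0)·8! - C(5,1)·7! + C(5,2)·6! - C(5,3)·5! + C(5,4)·4! - C(5,5)·3!
= 40320 - 25200 + 7200 - 1200 + 120 - 6
= 21234

21234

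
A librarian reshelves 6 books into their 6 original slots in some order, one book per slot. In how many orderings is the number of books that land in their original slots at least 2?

191

# with exactly i fixed is C(6,i)·!(6-i); sum over i=2..6:
  i=2: C(6,2)·!4 = 15·9 = 135
  i=3: C(6,3)·!3 = 20·2 = 40
  i=4: C(6,4)·!2 = 15·1 = 15
  i=5: C(6,5)·!1 = 6·0 = 0
  i=6: C(6,6)·!0 = 1·1 = 1
Total = 191.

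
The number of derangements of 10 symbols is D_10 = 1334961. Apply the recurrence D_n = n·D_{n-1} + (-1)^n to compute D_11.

14684570

D_11 = 11·1334961 - 1 = 14684570.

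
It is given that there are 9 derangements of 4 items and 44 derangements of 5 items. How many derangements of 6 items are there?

265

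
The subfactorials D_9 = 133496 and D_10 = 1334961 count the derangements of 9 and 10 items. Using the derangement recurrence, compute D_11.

D_11 = (11-1)·(D_10 + D_9) = 10·(1334961 + 133496) = 10·1468457 = 14684570.

14684570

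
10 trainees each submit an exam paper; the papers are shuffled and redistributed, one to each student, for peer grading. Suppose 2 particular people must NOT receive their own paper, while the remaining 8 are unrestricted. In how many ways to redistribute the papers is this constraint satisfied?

Inclusion-exclusion on the 2 forbidden self-matches:
Σ_{j=0}^{2} (-1)^j C(2,j)(10-j)!
= C(2,0)·10! - C(2,1)·9! + C(2,2)·8!
= 3628800 - 725760 + 40320
= 2943360

2943360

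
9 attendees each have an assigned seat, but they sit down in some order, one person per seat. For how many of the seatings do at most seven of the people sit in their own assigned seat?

362879

Sum C(9,i)·!(9-i) for i = 0..7:
  i=0: C(9,0)·!9 = 1·133496 = 133496
  i=1: C(9,1)·!8 = 9·14833 = 133497
  i=2: C(9,2)·!7 = 36·1854 = 66744
  i=3: C(9,3)·!6 = 84·265 = 22260
  i=4: C(9,4)·!5 = 126·44 = 5544
  i=5: C(9,5)·!4 = 126·9 = 1134
  i=6: C(9,6)·!3 = 84·2 = 168
  i=7: C(9,7)·!2 = 36·1 = 36
Total = 362879.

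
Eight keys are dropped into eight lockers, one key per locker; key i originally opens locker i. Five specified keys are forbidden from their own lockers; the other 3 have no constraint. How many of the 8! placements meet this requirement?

21234

Inclusion-exclusion on the 5 forbidden self-matches:
Σ_{j=0}^{5} (-1)^j C(5,j)(8-j)!
= C(5,0)·8! - C(5,1)·7! + C(5,2)·6! - C(5,3)·5! + C(5,4)·4! - C(5,5)·3!
= 40320 - 25200 + 7200 - 1200 + 120 - 6
= 21234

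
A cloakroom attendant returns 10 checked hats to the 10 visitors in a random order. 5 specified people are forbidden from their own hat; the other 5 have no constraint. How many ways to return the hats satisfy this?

Inclusion-exclusion on the 5 forbidden self-matches:
Σ_{j=0}^{5} (-1)^j C(5,j)(10-j)!
= C(5,0)·10! - C(5,1)·9! + C(5,2)·8! - C(5,3)·7! + C(5,4)·6! - C(5,5)·5!
= 3628800 - 1814400 + 403200 - 50400 + 3600 - 120
= 2170680

2170680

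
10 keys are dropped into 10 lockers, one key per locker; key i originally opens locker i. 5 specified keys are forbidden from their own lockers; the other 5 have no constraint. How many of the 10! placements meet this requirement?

Let A_j be the event that the j-th constrained one is fixed. By inclusion-exclusion over the 5 events:
Σ_{j=0}^{5} (-1)^j C(5,j)(10-j)!
= C(5,0)·10! - C(5,1)·9! + C(5,2)·8! - C(5,3)·7! + C(5,4)·6! - C(5,5)·5!
= 3628800 - 1814400 + 403200 - 50400 + 3600 - 120
= 2170680

2170680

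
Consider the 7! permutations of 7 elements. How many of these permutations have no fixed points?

1854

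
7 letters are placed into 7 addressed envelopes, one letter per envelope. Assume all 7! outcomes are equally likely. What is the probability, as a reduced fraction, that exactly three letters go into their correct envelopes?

1/16

Favorable outcomes: C(7,3)·!4 = 35·9 = 315.
Total outcomes: 7! = 5040.
Probability = 315/5040 = 1/16.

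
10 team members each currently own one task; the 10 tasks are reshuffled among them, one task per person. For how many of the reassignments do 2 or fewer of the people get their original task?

Sum C(10,i)·!(10-i) for i = 0..2:
  i=0: C(10,0)·!10 = 1·1334961 = 1334961
  i=1: C(10,1)·!9 = 10·133496 = 1334960
  i=2: C(10,2)·!8 = 45·14833 = 667485
Total = 3337406.

3337406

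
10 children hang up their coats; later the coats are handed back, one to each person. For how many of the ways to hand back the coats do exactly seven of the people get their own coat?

240

Choose which 7 of the 10 are fixed: C(10,7) = 120.
The remaining 3 must be deranged: !3 = 2.
Total: 120 × 2 = 240.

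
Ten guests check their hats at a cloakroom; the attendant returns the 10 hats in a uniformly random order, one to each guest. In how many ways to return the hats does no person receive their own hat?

!10 is the nearest integer to 10!/e.
10! = 3628800, and 3628800/e ≈ 1334960.92, so !10 = 1334961.

1334961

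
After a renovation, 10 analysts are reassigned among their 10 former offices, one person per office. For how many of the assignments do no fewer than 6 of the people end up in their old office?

Sum C(10,i)·!(10-i) for i = 6..10:
  i=6: C(10,6)·!4 = 210·9 = 1890
  i=7: C(10,7)·!3 = 120·2 = 240
  i=8: C(10,8)·!2 = 45·1 = 45
  i=9: C(10,9)·!1 = 10·0 = 0
  i=10: C(10,10)·!0 = 1·1 = 1
Total = 2176.

2176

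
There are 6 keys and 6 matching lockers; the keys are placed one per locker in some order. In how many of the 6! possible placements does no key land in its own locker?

Use !n = n·!(n-1) + (-1)^n.
!6 = 6·44 + 1 = 265

265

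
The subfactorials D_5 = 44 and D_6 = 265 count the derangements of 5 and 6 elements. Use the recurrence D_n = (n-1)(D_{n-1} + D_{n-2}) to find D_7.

D_7 = (7-1)·(D_6 + D_5) = 6·(265 + 44) = 6·309 = 1854.

1854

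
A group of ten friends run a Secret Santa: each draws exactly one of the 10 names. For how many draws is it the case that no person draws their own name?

1334961

Recurrence: !10 = 9·(!9 + !8).
!10 = 9·(133496 + 14833) = 9·148329 = 1334961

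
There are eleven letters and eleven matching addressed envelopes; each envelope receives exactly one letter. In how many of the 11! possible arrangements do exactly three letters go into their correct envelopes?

2447445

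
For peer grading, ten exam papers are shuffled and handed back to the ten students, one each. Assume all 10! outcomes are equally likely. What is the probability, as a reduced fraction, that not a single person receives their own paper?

Favorable outcomes: !10 = 1334961.
Total outcomes: 10! = 3628800.
Probability = 1334961/3628800 = 16481/44800.

16481/44800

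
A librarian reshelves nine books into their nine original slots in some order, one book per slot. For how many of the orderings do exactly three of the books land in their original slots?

Pick the 3 fixed positions: C(9,3) = 84 ways.
The remaining 6 must be deranged: !6 = 265.
Total: 84 × 265 = 22260.

22260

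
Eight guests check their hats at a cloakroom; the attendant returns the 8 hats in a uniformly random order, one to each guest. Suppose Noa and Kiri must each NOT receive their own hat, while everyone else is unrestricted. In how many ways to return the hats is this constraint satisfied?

Let A_j be the event that the j-th constrained one is fixed. By inclusion-exclusion over the 2 events:
Σ_{j=0}^{2} (-1)^j C(2,j)(8-j)!
= C(2,0)·8! - C(2,1)·7! + C(2,2)·6!
= 40320 - 10080 + 720
= 30960

30960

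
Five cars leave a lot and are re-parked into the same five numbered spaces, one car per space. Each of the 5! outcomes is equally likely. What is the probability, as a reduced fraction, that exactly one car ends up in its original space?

3/8

Favorable outcomes: C(5,1)·!4 = 5·9 = 45.
Total outcomes: 5! = 120.
Probability = 45/120 = 3/8.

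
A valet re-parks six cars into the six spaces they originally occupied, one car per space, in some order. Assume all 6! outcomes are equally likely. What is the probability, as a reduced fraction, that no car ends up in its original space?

53/144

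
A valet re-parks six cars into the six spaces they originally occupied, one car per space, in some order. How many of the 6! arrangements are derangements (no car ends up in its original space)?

265

Use !n = n·!(n-1) + (-1)^n.
!6 = 6·44 + 1 = 265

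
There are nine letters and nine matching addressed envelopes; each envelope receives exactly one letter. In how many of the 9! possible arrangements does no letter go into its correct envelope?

133496

Use !n = (n-1)(!(n-1) + !(n-2)).
!9 = 8·(14833 + 1854) = 8·16687 = 133496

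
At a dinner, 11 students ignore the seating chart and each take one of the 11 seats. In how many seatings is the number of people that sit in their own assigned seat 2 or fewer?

# with exactly i fixed is C(11,i)·!(11-i); sum over i=0..2:
  i=0: C(11,0)·!11 = 1·14684570 = 14684570
  i=1: C(11,1)·!10 = 11·1334961 = 14684571
  i=2: C(11,2)·!9 = 55·133496 = 7342280
Total = 36711421.

36711421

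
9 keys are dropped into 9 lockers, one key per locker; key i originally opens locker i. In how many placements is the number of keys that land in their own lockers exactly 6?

Pick the 6 fixed positions: C(9,6) = 84 ways.
The other 3 form a derangement: !3 = 2.
Total: 84 × 2 = 168.

168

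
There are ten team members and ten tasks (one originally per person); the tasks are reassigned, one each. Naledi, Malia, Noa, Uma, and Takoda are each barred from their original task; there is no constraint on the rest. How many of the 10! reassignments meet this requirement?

Let A_j be the event that the j-th constrained one is fixed. By inclusion-exclusion over the 5 events:
Σ_{j=0}^{5} (-1)^j C(5,j)(10-j)!
= C(5,0)·10! - C(5,1)·9! + C(5,2)·8! - C(5,3)·7! + C(5,4)·6! - C(5,5)·5!
= 3628800 - 1814400 + 403200 - 50400 + 3600 - 120
= 2170680

2170680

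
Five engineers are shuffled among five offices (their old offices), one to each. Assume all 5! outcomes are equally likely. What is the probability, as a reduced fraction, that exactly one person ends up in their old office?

3/8

Favorable outcomes: C(5,1)·!4 = 5·9 = 45.
Total outcomes: 5! = 120.
Probability = 45/120 = 3/8.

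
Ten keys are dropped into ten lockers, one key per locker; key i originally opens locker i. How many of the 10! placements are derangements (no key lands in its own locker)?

1334961

!10 = 10! · Σ_{k=0}^{10} (-1)^k/k!
= 10! - 10!/1! + 10!/2! - 10!/3! + 10!/4! - 10!/5! + 10!/6! - 10!/7! + 10!/8! - 10!/9! + 10!/10!
= 3628800 - 3628800 + 1814400 - 604800 + 151200 - 30240 + 5040 - 720 + 90 - 10 + 1
= 1334961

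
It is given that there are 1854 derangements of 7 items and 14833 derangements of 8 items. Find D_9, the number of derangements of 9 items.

133496

D_9 = (9-1)·(D_8 + D_7) = 8·(14833 + 1854) = 8·16687 = 133496.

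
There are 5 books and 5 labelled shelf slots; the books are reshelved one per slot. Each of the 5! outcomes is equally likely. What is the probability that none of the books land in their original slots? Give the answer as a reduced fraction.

11/30

Favorable outcomes: !5 = 44.
Total outcomes: 5! = 120.
Probability = 44/120 = 11/30.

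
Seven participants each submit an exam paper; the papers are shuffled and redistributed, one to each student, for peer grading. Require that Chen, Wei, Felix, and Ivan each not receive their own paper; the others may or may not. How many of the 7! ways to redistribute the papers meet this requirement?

2790

Inclusion-exclusion on the 4 forbidden self-matches:
Σ_{j=0}^{4} (-1)^j C(4,j)(7-j)!
= C(4,0)·7! - C(4,1)·6! + C(4,2)·5! - C(4,3)·4! + C(4,4)·3!
= 5040 - 2880 + 720 - 96 + 6
= 2790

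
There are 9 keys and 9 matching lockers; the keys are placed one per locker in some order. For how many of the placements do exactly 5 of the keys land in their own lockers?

Choose which 5 of the 9 are fixed: C(9,5) = 126.
The remaining 4 must be deranged: !4 = 9.
Total: 126 × 9 = 1134.

1134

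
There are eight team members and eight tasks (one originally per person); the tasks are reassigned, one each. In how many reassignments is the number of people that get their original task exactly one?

14832

Choose which one of the 8 is fixed: C(8,1) = 8.
The remaining 7 must be deranged: !7 = 1854.
Total: 8 × 1854 = 14832.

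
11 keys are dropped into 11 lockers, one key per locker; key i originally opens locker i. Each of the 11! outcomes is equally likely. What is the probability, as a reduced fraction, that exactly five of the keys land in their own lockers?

53/17280

Favorable outcomes: C(11,5)·!6 = 462·265 = 122430.
Total outcomes: 11! = 39916800.
Probability = 122430/39916800 = 53/17280.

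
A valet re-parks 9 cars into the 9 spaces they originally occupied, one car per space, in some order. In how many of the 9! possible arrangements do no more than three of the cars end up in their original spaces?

# with exactly i fixed is C(9,i)·!(9-i); sum over i=0..3:
  i=0: C(9,0)·!9 = 1·133496 = 133496
  i=1: C(9,1)·!8 = 9·14833 = 133497
  i=2: C(9,2)·!7 = 36·1854 = 66744
  i=3: C(9,3)·!6 = 84·265 = 22260
Total = 355997.

355997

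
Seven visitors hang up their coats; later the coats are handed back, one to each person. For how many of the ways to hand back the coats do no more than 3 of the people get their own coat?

4948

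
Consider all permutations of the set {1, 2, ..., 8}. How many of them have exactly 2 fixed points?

7420

Choose which 2 of the 8 are fixed: C(8,2) = 28.
The other 6 form a derangement: !6 = 265.
Total: 28 × 265 = 7420.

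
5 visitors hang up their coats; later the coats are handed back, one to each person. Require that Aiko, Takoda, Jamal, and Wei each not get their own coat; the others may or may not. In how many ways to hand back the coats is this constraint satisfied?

53

Let A_j be the event that the j-th constrained one is fixed. By inclusion-exclusion over the 4 events:
Σ_{j=0}^{4} (-1)^j C(4,j)(5-j)!
= C(4,0)·5! - C(4,1)·4! + C(4,2)·3! - C(4,3)·2! + C(4,4)·1!
= 120 - 96 + 36 - 8 + 1
= 53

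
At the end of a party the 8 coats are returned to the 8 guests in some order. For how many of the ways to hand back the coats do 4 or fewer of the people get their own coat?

# with exactly i fixed is C(8,i)·!(8-i); sum over i=0..4:
  i=0: C(8,0)·!8 = 1·14833 = 14833
  i=1: C(8,1)·!7 = 8·1854 = 14832
  i=2: C(8,2)·!6 = 28·265 = 7420
  i=3: C(8,3)·!5 = 56·44 = 2464
  i=4: C(8,4)·!4 = 70·9 = 630
Total = 40179.

40179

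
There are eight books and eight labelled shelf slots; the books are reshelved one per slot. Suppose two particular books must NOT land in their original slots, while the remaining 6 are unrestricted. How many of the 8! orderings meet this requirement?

30960

Let A_j be the event that the j-th constrained one is fixed. By inclusion-exclusion over the 2 events:
Σ_{j=0}^{2} (-1)^j C(2,j)(8-j)!
= C(2,0)·8! - C(2,1)·7! + C(2,2)·6!
= 40320 - 10080 + 720
= 30960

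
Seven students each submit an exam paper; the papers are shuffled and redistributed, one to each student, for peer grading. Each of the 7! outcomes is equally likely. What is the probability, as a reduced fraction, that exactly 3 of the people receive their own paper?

1/16

Favorable outcomes: C(7,3)·!4 = 35·9 = 315.
Total outcomes: 7! = 5040.
Probability = 315/5040 = 1/16.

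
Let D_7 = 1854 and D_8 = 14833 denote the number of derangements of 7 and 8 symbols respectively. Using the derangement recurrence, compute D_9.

D_9 = (9-1)·(D_8 + D_7) = 8·(14833 + 1854) = 8·16687 = 133496.

133496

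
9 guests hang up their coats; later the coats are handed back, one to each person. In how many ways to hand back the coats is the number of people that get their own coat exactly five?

1134

Pick the 5 fixed positions: C(9,5) = 126 ways.
The other 4 form a derangement: !4 = 9.
Total: 126 × 9 = 1134.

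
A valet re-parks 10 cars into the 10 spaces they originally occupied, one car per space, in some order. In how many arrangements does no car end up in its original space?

!10 = 10! · Σ_{k=0}^{10} (-1)^k/k!
= 10! - 10!/1! + 10!/2! - 10!/3! + 10!/4! - 10!/5! + 10!/6! - 10!/7! + 10!/8! - 10!/9! + 10!/10!
= 3628800 - 3628800 + 1814400 - 604800 + 151200 - 30240 + 5040 - 720 + 90 - 10 + 1
= 1334961

1334961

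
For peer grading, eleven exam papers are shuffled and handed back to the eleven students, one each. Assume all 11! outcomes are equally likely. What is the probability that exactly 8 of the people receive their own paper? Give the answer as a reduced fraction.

Favorable outcomes: C(11,8)·!3 = 165·2 = 330.
Total outcomes: 11! = 39916800.
Probability = 330/39916800 = 1/120960.

1/120960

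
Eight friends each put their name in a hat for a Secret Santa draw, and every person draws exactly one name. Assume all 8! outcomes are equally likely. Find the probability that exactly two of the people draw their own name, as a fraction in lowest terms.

Favorable outcomes: C(8,2)·!6 = 28·265 = 7420.
Total outcomes: 8! = 40320.
Probability = 7420/40320 = 53/288.

53/288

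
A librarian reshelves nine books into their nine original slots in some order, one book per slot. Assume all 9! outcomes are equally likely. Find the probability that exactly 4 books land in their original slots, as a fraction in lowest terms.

11/720

Favorable outcomes: C(9,4)·!5 = 126·44 = 5544.
Total outcomes: 9! = 362880.
Probability = 5544/362880 = 11/720.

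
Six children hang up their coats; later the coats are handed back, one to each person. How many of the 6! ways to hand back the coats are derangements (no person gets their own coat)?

Recurrence: !6 = 6·!5 + (-1)^6.
!6 = 6·44 + 1 = 265

265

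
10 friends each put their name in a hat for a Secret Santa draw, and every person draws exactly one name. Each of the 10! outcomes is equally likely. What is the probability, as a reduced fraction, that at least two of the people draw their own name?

958879/3628800

Favorable outcomes: Σ_{i≥2} C(10,i)·!(10-i) = 45·14833 + 120·1854 + 210·265 + 252·44 + 210·9 + 120·2 + 45·1 + 10·0 + 1·1 = 958879.
Total outcomes: 10! = 3628800.
Probability = 958879/3628800 = 958879/3628800.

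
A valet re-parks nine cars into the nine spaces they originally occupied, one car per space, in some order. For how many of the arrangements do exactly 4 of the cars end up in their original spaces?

5544

Pick the 4 fixed positions: C(9,4) = 126 ways.
The remaining 5 must be deranged: !5 = 44.
Total: 126 × 44 = 5544.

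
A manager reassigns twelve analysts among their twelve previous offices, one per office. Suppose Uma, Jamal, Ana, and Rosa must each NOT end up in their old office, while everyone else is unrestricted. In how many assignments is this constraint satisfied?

339696000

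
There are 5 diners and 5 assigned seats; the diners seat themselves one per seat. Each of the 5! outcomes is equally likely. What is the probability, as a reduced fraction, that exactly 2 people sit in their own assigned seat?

Favorable outcomes: C(5,2)·!3 = 10·2 = 20.
Total outcomes: 5! = 120.
Probability = 20/120 = 1/6.

1/6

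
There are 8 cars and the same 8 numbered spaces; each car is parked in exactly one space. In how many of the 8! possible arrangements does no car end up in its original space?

14833

Recurrence: !8 = 7·(!7 + !6).
!8 = 7·(1854 + 265) = 7·2119 = 14833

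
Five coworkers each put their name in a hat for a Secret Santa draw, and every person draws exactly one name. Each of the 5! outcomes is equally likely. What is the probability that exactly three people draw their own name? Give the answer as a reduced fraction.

1/12

Favorable outcomes: C(5,3)·!2 = 10·1 = 10.
Total outcomes: 5! = 120.
Probability = 10/120 = 1/12.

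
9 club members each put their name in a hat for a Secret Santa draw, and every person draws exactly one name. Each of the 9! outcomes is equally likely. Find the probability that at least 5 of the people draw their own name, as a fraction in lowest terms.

1339/362880

Favorable outcomes: Σ_{i≥5} C(9,i)·!(9-i) = 126·9 + 84·2 + 36·1 + 9·0 + 1·1 = 1339.
Total outcomes: 9! = 362880.
Probability = 1339/362880 = 1339/362880.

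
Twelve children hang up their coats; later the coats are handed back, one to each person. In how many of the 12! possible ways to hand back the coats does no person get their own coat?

176214841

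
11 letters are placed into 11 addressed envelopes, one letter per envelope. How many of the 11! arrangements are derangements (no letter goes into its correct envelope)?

14684570

!11 = 11! · Σ_{k=0}^{11} (-1)^k/k!
= 11! - 11!/1! + 11!/2! - 11!/3! + 11!/4! - 11!/5! + 11!/6! - 11!/7! + 11!/8! - 11!/9! + 11!/10! - 11!/11!
= 39916800 - 39916800 + 19958400 - 6652800 + 1663200 - 332640 + 55440 - 7920 + 990 - 110 + 11 - 1
= 14684570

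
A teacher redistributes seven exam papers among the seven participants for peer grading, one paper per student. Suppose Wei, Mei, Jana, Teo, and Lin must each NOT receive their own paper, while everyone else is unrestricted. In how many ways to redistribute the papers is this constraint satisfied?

Let A_j be the event that the j-th constrained one is fixed. By inclusion-exclusion over the 5 events:
Σ_{j=0}^{5} (-1)^j C(5,j)(7-j)!
= C(5,0)·7! - C(5,1)·6! + C(5,2)·5! - C(5,3)·4! + C(5,4)·3! - C(5,5)·2!
= 5040 - 3600 + 1200 - 240 + 30 - 2
= 2428

2428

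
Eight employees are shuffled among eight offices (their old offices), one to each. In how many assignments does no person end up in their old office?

14833

!8 is the nearest integer to 8!/e.
8! = 40320, and 40320/e ≈ 14832.90, so !8 = 14833.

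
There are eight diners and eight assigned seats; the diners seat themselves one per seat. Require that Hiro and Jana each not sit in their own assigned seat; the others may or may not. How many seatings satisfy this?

Inclusion-exclusion on the 2 forbidden self-matches:
Σ_{j=0}^{2} (-1)^j C(2,j)(8-j)!
= C(2,0)·8! - C(2,1)·7! + C(2,2)·6!
= 40320 - 10080 + 720
= 30960

30960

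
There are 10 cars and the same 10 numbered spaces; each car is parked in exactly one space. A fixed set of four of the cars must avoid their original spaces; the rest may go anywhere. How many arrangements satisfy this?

2399760

Let A_j be the event that the j-th constrained one is fixed. By inclusion-exclusion over the 4 events:
Σ_{j=0}^{4} (-1)^j C(4,j)(10-j)!
= C(4,0)·10! - C(4,1)·9! + C(4,2)·8! - C(4,3)·7! + C(4,4)·6!
= 3628800 - 1451520 + 241920 - 20160 + 720
= 2399760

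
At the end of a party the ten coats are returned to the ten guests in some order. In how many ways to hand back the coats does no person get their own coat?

!10 is the nearest integer to 10!/e.
10! = 3628800, and 3628800/e ≈ 1334960.92, so !10 = 1334961.

1334961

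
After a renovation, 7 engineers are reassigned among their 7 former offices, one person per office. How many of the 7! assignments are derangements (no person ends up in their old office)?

1854

The number of derangements of 7 is !7 = Σ_{k=0}^{7} (-1)^k·7!/k!
= 7! - 7!/1! + 7!/2! - 7!/3! + 7!/4! - 7!/5! + 7!/6! - 7!/7!
= 5040 - 5040 + 2520 - 840 + 210 - 42 + 7 - 1
= 1854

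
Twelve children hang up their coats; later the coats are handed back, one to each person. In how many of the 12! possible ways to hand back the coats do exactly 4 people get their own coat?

7342335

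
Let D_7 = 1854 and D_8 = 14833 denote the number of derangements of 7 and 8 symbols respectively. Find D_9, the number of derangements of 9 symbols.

D_9 = (9-1)·(D_8 + D_7) = 8·(14833 + 1854) = 8·16687 = 133496.

133496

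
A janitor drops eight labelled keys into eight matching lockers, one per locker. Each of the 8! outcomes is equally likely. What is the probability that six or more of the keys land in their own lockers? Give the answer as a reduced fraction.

Favorable outcomes: Σ_{i≥6} C(8,i)·!(8-i) = 28·1 + 8·0 + 1·1 = 29.
Total outcomes: 8! = 40320.
Probability = 29/40320 = 29/40320.

29/40320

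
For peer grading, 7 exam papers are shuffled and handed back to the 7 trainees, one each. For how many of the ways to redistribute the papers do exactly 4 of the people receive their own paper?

70

Choose which 4 of the 7 are fixed: C(7,4) = 35.
The other 3 form a derangement: !3 = 2.
Total: 35 × 2 = 70.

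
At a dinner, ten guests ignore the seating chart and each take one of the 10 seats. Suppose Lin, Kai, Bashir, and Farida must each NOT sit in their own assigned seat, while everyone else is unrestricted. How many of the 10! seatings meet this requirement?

Inclusion-exclusion on the 4 forbidden self-matches:
Σ_{j=0}^{4} (-1)^j C(4,j)(10-j)!
= C(4,0)·10! - C(4,1)·9! + C(4,2)·8! - C(4,3)·7! + C(4,4)·6!
= 3628800 - 1451520 + 241920 - 20160 + 720
= 2399760

2399760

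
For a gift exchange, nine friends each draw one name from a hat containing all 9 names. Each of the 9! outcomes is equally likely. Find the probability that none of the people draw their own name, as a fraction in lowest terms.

16687/45360

Favorable outcomes: !9 = 133496.
Total outcomes: 9! = 362880.
Probability = 133496/362880 = 16687/45360.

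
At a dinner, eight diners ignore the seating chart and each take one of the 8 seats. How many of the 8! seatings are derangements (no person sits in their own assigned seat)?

14833

The subfactorial !8 = [8!/e] (nearest integer).
8! = 40320, and 40320/e ≈ 14832.90, so !8 = 14833.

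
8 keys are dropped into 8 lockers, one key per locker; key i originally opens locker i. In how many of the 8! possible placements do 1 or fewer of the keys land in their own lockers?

# with exactly i fixed is C(8,i)·!(8-i); sum over i=0..1:
  i=0: C(8,0)·!8 = 1·14833 = 14833
  i=1: C(8,1)·!7 = 8·1854 = 14832
Total = 29665.

29665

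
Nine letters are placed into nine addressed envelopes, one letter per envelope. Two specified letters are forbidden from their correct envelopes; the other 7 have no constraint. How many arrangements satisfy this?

287280

Let A_j be the event that the j-th constrained one is fixed. By inclusion-exclusion over the 2 events:
Σ_{j=0}^{2} (-1)^j C(2,j)(9-j)!
= C(2,0)·9! - C(2,1)·8! + C(2,2)·7!
= 362880 - 80640 + 5040
= 287280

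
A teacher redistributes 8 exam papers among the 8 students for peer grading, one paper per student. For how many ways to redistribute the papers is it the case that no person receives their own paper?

Recurrence: !8 = 7·(!7 + !6).
!8 = 7·(1854 + 265) = 7·2119 = 14833

14833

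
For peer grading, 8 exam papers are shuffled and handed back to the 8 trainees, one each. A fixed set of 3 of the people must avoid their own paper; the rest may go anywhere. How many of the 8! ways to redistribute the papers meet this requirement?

27240

Inclusion-exclusion on the 3 forbidden self-matches:
Σ_{j=0}^{3} (-1)^j C(3,j)(8-j)!
= C(3,0)·8! - C(3,1)·7! + C(3,2)·6! - C(3,3)·5!
= 40320 - 15120 + 2160 - 120
= 27240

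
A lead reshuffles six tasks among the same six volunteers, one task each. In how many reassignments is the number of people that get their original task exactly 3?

40

Choose which 3 of the 6 are fixed: C(6,3) = 20.
The other 3 form a derangement: !3 = 2.
Total: 20 × 2 = 40.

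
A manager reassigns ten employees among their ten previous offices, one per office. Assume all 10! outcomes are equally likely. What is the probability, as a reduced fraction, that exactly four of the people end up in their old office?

Favorable outcomes: C(10,4)·!6 = 210·265 = 55650.
Total outcomes: 10! = 3628800.
Probability = 55650/3628800 = 53/3456.

53/3456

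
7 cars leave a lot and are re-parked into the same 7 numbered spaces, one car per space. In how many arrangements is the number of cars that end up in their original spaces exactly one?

Choose which one of the 7 is fixed: C(7,1) = 7.
The other 6 form a derangement: !6 = 265.
Total: 7 × 265 = 1855.

1855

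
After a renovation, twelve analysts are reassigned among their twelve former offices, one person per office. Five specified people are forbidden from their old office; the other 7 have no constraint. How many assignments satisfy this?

312273360

Inclusion-exclusion on the 5 forbidden self-matches:
Σ_{j=0}^{5} (-1)^j C(5,j)(12-j)!
= C(5,0)·12! - C(5,1)·11! + C(5,2)·10! - C(5,3)·9! + C(5,4)·8! - C(5,5)·7!
= 479001600 - 199584000 + 36288000 - 3628800 + 201600 - 5040
= 312273360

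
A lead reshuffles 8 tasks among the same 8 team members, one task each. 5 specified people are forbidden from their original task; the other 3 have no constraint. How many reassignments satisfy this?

Let A_j be the event that the j-th constrained one is fixed. By inclusion-exclusion over the 5 events:
Σ_{j=0}^{5} (-1)^j C(5,j)(8-j)!
= C(5,0)·8! - C(5,1)·7! + C(5,2)·6! - C(5,3)·5! + C(5,4)·4! - C(5,5)·3!
= 40320 - 25200 + 7200 - 1200 + 120 - 6
= 21234

21234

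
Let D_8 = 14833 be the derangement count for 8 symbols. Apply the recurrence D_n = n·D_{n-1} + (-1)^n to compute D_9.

D_9 = 9·14833 - 1 = 133496.

133496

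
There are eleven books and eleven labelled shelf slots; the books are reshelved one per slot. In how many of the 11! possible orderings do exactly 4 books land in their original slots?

Choose which 4 of the 11 are fixed: C(11,4) = 330.
The remaining 7 must be deranged: !7 = 1854.
Total: 330 × 1854 = 611820.

611820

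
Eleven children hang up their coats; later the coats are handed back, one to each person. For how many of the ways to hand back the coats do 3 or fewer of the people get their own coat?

# with exactly i fixed is C(11,i)·!(11-i); sum over i=0..3:
  i=0: C(11,0)·!11 = 1·14684570 = 14684570
  i=1: C(11,1)·!10 = 11·1334961 = 14684571
  i=2: C(11,2)·!9 = 55·133496 = 7342280
  i=3: C(11,3)·!8 = 165·14833 = 2447445
Total = 39158866.

39158866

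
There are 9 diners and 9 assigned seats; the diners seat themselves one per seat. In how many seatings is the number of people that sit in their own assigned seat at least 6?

# with exactly i fixed is C(9,i)·!(9-i); sum over i=6..9:
  i=6: C(9,6)·!3 = 84·2 = 168
  i=7: C(9,7)·!2 = 36·1 = 36
  i=8: C(9,8)·!1 = 9·0 = 0
  i=9: C(9,9)·!0 = 1·1 = 1
Total = 205.

205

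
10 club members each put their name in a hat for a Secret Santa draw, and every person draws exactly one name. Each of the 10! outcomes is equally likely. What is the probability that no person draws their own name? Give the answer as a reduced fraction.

Favorable outcomes: !10 = 1334961.
Total outcomes: 10! = 3628800.
Probability = 1334961/3628800 = 16481/44800.

16481/44800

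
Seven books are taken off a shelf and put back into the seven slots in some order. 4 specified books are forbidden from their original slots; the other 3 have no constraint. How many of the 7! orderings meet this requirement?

2790

Inclusion-exclusion on the 4 forbidden self-matches:
Σ_{j=0}^{4} (-1)^j C(4,j)(7-j)!
= C(4,0)·7! - C(4,1)·6! + C(4,2)·5! - C(4,3)·4! + C(4,4)·3!
= 5040 - 2880 + 720 - 96 + 6
= 2790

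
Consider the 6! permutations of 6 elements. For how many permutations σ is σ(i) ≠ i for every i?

!6 = 6! · Σ_{k=0}^{6} (-1)^k/k!
= 6! - 6!/1! + 6!/2! - 6!/3! + 6!/4! - 6!/5! + 6!/6!
= 720 - 720 + 360 - 120 + 30 - 6 + 1
= 265

265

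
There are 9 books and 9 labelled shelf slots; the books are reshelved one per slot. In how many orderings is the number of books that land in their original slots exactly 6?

168

Pick the 6 fixed positions: C(9,6) = 84 ways.
The other 3 form a derangement: !3 = 2.
Total: 84 × 2 = 168.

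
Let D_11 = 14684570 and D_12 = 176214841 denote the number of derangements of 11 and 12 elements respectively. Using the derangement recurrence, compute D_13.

2290792932

D_13 = (13-1)·(D_12 + D_11) = 12·(176214841 + 14684570) = 12·190899411 = 2290792932.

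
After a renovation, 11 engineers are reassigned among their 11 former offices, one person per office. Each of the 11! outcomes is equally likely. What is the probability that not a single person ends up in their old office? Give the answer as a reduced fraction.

1468457/3991680

Favorable outcomes: !11 = 14684570.
Total outcomes: 11! = 39916800.
Probability = 14684570/39916800 = 1468457/3991680.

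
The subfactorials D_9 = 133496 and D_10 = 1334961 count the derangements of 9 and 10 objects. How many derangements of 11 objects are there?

14684570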